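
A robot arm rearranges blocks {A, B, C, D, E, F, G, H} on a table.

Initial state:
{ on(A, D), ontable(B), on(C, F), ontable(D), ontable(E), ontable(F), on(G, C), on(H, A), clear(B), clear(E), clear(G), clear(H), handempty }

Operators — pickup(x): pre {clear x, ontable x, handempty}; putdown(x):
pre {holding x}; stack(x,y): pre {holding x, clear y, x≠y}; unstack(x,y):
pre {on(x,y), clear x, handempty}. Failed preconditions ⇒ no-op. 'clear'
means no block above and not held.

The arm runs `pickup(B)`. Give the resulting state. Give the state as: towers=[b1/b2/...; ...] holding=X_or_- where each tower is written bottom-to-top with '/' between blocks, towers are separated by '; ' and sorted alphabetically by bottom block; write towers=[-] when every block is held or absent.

towers=[D/A/H; E; F/C/G] holding=B

before: towers=[B; D/A/H; E; F/C/G] holding=-
pre[pickup(B)]: clear(B) yes, ontable(B) yes, handempty yes
all met → apply pickup(B)
after:  towers=[D/A/H; E; F/C/G] holding=B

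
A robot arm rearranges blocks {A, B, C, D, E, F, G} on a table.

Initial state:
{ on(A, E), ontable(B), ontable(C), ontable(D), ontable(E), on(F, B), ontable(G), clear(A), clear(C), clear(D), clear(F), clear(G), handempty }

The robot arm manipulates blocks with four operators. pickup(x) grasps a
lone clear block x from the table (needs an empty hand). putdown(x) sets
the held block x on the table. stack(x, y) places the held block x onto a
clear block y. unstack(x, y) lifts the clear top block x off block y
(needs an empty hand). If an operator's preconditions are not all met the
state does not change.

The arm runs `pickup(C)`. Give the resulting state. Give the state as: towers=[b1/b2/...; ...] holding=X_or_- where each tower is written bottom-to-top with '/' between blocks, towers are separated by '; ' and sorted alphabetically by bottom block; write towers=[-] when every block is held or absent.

before: towers=[B/F; C; D; E/A; G] holding=-
pre[pickup(C)]: clear(C) ok, ontable(C) ok, handempty ok
all met → apply pickup(C)
after:  towers=[B/F; D; E/A; G] holding=C

towers=[B/F; D; E/A; G] holding=C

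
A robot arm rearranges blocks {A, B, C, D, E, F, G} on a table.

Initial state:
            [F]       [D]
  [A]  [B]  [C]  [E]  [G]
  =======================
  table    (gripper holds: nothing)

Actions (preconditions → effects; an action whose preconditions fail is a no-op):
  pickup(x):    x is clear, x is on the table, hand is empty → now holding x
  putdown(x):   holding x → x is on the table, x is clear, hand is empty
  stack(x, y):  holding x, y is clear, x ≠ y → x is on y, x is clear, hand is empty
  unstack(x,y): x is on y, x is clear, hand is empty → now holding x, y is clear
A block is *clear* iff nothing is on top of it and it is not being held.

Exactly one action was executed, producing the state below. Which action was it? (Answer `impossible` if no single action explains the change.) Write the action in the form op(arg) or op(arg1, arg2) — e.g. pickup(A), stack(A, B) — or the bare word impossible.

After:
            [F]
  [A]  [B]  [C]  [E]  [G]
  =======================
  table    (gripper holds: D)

unstack(D, G)

target: towers=[A; B; C/F; E; G] holding=D
         pickup(B) → towers=[A; C/F; E; G/D] holding=B
     unstack(F, C) → towers=[A; B; C; E; G/D] holding=F
     unstack(D, G) → towers=[A; B; C/F; E; G] holding=D  ← match
         pickup(A) → towers=[B; C/F; E; G/D] holding=A
         pickup(E) → towers=[A; B; C/F; G/D] holding=E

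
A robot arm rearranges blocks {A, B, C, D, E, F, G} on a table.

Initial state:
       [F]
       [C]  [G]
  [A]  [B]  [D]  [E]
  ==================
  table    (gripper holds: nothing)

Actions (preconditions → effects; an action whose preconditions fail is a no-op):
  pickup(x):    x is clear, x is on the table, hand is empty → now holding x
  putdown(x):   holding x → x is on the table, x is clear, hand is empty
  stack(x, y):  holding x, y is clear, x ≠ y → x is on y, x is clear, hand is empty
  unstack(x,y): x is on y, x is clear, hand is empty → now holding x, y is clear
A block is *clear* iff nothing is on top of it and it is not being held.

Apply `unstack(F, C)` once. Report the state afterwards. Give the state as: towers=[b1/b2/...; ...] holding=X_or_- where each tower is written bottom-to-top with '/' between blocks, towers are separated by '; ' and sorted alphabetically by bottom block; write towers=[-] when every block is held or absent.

before: towers=[A; B/C/F; D/G; E] holding=-
pre[unstack(F, C)]: on(F,C) yes, clear(F) yes, handempty yes
all met → apply unstack(F, C)
after:  towers=[A; B/C; D/G; E] holding=F

towers=[A; B/C; D/G; E] holding=F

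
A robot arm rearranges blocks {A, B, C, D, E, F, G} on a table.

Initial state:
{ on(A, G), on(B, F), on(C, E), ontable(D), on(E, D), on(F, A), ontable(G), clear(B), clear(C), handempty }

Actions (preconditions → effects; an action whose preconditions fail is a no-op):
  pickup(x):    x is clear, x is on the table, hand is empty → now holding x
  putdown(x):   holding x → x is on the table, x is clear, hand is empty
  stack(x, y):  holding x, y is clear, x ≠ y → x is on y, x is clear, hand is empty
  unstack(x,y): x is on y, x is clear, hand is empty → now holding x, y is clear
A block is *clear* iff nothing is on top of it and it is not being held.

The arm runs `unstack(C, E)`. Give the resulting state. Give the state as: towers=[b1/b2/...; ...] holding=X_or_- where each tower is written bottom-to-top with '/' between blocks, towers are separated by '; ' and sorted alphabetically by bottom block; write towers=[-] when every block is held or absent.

towers=[D/E; G/A/F/B] holding=C

before: towers=[D/E/C; G/A/F/B] holding=-
pre[unstack(C, E)]: on(C,E) ✓, clear(C) ✓, handempty ✓
all met → apply unstack(C, E)
after:  towers=[D/E; G/A/F/B] holding=C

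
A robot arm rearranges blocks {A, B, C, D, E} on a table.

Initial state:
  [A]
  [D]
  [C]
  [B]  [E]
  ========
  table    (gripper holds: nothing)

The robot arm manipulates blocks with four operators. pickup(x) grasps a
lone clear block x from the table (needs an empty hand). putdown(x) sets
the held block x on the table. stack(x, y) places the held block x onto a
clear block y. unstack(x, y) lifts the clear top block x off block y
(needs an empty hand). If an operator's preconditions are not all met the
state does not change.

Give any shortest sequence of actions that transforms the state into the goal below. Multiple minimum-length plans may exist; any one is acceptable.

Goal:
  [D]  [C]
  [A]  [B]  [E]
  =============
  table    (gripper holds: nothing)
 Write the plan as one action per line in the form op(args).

unstack(A, D)
putdown(A)
unstack(D, C)
stack(D, A)

step 1 (unstack(A, D)): towers=[B/C/D; E] holding=A
step 2 (putdown(A)): towers=[A; B/C/D; E] holding=-
step 3 (unstack(D, C)): towers=[A; B/C; E] holding=D
step 4 (stack(D, A)): towers=[A/D; B/C; E] holding=-
goal check: towers=[A/D; B/C; E] holding=- — reached (length 4, optimal by BFS)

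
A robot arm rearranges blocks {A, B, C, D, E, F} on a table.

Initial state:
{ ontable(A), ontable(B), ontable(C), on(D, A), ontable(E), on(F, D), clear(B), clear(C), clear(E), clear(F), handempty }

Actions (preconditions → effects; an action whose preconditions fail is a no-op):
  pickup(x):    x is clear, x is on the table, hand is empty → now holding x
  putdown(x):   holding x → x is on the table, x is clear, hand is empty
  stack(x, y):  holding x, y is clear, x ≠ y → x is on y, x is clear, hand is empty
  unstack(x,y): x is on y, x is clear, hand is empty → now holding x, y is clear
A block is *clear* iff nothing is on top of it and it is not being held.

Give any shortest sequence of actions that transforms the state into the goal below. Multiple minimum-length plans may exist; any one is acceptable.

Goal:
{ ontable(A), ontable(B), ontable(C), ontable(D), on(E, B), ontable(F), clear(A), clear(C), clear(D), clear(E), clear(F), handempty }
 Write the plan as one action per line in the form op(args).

step 1 (unstack(F, D)): towers=[A/D; B; C; E] holding=F
step 2 (putdown(F)): towers=[A/D; B; C; E; F] holding=-
step 3 (unstack(D, A)): towers=[A; B; C; E; F] holding=D
step 4 (putdown(D)): towers=[A; B; C; D; E; F] holding=-
step 5 (pickup(E)): towers=[A; B; C; D; F] holding=E
step 6 (stack(E, B)): towers=[A; B/E; C; D; F] holding=-
goal check: towers=[A; B/E; C; D; F] holding=- — reached (length 6, optimal by BFS)

unstack(F, D)
putdown(F)
unstack(D, A)
putdown(D)
pickup(E)
stack(E, B)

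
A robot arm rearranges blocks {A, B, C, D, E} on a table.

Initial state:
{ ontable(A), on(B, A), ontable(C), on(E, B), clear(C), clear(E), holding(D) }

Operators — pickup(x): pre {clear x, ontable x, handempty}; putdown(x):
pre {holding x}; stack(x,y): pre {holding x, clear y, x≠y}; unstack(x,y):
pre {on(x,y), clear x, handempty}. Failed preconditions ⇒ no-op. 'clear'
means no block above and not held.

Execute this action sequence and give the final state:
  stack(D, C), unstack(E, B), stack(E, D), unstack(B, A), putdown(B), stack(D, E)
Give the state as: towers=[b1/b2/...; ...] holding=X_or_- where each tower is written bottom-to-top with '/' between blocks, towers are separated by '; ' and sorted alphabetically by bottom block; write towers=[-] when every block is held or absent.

towers=[A; B; C/D/E] holding=-

step 1 (stack(D, C)): towers=[A/B/E; C/D] holding=-
step 2 (unstack(E, B)): towers=[A/B; C/D] holding=E
step 3 (stack(E, D)): towers=[A/B; C/D/E] holding=-
step 4 (unstack(B, A)): towers=[A; C/D/E] holding=B
step 5 (putdown(B)): towers=[A; B; C/D/E] holding=-
step 6 (stack(D, E)) [no-op]: towers=[A; B; C/D/E] holding=-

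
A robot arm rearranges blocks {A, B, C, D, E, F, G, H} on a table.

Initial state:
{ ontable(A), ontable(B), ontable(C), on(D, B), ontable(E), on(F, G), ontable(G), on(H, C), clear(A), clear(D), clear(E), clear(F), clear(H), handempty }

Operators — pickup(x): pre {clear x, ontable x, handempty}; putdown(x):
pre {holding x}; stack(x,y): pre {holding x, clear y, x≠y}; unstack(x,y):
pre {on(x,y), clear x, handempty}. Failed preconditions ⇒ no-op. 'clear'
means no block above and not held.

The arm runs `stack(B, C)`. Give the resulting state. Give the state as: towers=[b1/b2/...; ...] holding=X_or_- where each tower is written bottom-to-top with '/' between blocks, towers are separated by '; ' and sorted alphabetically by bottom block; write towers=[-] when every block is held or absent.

towers=[A; B/D; C/H; E; G/F] holding=-

before: towers=[A; B/D; C/H; E; G/F] holding=-
pre[stack(B, C)]: holding(B) fail, clear(C) fail, B≠C ok
holding(B), clear(C) unmet → stack(B, C) is a no-op
after:  towers=[A; B/D; C/H; E; G/F] holding=-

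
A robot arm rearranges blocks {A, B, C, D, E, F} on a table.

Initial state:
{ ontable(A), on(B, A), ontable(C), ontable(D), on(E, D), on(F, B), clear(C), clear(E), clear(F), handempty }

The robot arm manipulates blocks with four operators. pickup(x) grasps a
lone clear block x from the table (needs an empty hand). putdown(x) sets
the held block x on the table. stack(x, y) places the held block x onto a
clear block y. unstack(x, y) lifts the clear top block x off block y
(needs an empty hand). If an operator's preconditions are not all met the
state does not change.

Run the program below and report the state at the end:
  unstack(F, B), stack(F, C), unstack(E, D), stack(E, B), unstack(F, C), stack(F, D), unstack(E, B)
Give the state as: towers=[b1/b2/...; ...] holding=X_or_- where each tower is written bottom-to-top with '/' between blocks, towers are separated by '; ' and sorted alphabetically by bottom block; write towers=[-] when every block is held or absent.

towers=[A/B; C; D/F] holding=E

step 1 (unstack(F, B)): towers=[A/B; C; D/E] holding=F
step 2 (stack(F, C)): towers=[A/B; C/F; D/E] holding=-
step 3 (unstack(E, D)): towers=[A/B; C/F; D] holding=E
step 4 (stack(E, B)): towers=[A/B/E; C/F; D] holding=-
step 5 (unstack(F, C)): towers=[A/B/E; C; D] holding=F
step 6 (stack(F, D)): towers=[A/B/E; C; D/F] holding=-
step 7 (unstack(E, B)): towers=[A/B; C; D/F] holding=E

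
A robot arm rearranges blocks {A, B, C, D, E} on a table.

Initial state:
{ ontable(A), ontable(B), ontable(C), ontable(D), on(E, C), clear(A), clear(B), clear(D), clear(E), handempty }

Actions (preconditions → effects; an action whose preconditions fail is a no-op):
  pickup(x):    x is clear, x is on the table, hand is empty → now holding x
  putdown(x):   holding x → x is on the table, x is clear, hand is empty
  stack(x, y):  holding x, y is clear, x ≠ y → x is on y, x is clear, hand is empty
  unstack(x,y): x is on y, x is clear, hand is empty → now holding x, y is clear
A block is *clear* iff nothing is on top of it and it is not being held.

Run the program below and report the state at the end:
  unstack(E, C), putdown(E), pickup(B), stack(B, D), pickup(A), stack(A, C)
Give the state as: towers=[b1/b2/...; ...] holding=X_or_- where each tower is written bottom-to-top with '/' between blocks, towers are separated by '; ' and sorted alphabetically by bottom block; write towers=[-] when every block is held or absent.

step 1 (unstack(E, C)): towers=[A; B; C; D] holding=E
step 2 (putdown(E)): towers=[A; B; C; D; E] holding=-
step 3 (pickup(B)): towers=[A; C; D; E] holding=B
step 4 (stack(B, D)): towers=[A; C; D/B; E] holding=-
step 5 (pickup(A)): towers=[C; D/B; E] holding=A
step 6 (stack(A, C)): towers=[C/A; D/B; E] holding=-

towers=[C/A; D/B; E] holding=-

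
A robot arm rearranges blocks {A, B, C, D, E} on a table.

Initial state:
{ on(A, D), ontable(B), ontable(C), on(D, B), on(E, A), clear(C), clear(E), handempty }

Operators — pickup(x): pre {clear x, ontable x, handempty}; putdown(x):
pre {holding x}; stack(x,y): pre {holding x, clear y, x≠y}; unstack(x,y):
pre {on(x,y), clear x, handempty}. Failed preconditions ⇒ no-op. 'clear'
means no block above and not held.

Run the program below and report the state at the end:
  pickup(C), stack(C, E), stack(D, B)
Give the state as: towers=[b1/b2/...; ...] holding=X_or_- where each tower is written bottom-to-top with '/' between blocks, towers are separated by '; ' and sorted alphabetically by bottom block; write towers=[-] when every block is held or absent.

towers=[B/D/A/E/C] holding=-

step 1 (pickup(C)): towers=[B/D/A/E] holding=C
step 2 (stack(C, E)): towers=[B/D/A/E/C] holding=-
step 3 (stack(D, B)) [no-op]: towers=[B/D/A/E/C] holding=-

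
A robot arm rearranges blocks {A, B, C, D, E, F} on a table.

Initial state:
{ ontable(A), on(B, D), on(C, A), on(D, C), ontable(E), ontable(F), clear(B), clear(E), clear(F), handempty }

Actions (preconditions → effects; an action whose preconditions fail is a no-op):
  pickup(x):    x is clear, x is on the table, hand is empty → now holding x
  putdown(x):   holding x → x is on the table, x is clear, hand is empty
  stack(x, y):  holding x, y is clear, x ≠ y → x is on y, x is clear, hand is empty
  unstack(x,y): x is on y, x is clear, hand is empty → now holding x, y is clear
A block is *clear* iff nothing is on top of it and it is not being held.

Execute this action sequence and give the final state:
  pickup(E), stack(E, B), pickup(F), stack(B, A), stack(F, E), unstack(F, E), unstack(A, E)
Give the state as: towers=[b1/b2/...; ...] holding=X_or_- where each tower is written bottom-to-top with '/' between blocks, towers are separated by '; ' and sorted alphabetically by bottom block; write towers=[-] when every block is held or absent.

step 1 (pickup(E)): towers=[A/C/D/B; F] holding=E
step 2 (stack(E, B)): towers=[A/C/D/B/E; F] holding=-
step 3 (pickup(F)): towers=[A/C/D/B/E] holding=F
step 4 (stack(B, A)) [no-op]: towers=[A/C/D/B/E] holding=F
step 5 (stack(F, E)): towers=[A/C/D/B/E/F] holding=-
step 6 (unstack(F, E)): towers=[A/C/D/B/E] holding=F
step 7 (unstack(A, E)) [no-op]: towers=[A/C/D/B/E] holding=F

towers=[A/C/D/B/E] holding=F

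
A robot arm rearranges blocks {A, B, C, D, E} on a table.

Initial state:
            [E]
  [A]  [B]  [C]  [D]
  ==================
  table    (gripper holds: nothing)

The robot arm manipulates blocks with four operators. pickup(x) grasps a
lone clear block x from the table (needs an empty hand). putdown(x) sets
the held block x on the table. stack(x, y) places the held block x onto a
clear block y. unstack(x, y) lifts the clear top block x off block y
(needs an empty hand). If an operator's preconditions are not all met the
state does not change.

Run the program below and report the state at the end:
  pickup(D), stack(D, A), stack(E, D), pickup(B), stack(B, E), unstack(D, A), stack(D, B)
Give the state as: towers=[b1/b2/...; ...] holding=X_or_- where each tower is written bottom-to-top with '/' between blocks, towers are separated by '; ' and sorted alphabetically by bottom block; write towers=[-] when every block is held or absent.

towers=[A; C/E/B/D] holding=-

step 1 (pickup(D)): towers=[A; B; C/E] holding=D
step 2 (stack(D, A)): towers=[A/D; B; C/E] holding=-
step 3 (stack(E, D)) [no-op]: towers=[A/D; B; C/E] holding=-
step 4 (pickup(B)): towers=[A/D; C/E] holding=B
step 5 (stack(B, E)): towers=[A/D; C/E/B] holding=-
step 6 (unstack(D, A)): towers=[A; C/E/B] holding=D
step 7 (stack(D, B)): towers=[A; C/E/B/D] holding=-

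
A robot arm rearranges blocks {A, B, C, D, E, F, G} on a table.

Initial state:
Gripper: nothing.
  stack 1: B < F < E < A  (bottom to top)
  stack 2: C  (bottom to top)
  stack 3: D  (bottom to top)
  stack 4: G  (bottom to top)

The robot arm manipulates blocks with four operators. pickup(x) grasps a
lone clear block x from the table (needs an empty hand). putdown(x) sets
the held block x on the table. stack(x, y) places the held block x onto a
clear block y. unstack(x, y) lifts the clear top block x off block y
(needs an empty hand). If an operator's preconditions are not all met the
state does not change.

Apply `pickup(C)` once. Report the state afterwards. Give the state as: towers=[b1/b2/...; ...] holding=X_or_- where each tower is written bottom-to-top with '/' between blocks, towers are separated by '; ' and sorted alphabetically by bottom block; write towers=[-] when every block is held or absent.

before: towers=[B/F/E/A; C; D; G] holding=-
pre[pickup(C)]: clear(C) ok, ontable(C) ok, handempty ok
all met → apply pickup(C)
after:  towers=[B/F/E/A; D; G] holding=C

towers=[B/F/E/A; D; G] holding=C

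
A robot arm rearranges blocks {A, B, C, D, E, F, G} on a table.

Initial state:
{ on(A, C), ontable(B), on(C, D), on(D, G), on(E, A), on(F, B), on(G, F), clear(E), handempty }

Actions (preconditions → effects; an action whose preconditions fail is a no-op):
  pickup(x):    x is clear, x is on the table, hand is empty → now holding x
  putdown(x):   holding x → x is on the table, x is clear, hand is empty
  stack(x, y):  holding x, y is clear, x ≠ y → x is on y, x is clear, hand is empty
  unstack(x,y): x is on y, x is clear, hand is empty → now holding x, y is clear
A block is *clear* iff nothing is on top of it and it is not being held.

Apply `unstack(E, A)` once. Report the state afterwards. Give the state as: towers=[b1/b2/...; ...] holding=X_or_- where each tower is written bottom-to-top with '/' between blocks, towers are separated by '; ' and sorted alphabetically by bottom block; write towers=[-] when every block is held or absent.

towers=[B/F/G/D/C/A] holding=E

before: towers=[B/F/G/D/C/A/E] holding=-
pre[unstack(E, A)]: on(E,A) ok, clear(E) ok, handempty ok
all met → apply unstack(E, A)
after:  towers=[B/F/G/D/C/A] holding=E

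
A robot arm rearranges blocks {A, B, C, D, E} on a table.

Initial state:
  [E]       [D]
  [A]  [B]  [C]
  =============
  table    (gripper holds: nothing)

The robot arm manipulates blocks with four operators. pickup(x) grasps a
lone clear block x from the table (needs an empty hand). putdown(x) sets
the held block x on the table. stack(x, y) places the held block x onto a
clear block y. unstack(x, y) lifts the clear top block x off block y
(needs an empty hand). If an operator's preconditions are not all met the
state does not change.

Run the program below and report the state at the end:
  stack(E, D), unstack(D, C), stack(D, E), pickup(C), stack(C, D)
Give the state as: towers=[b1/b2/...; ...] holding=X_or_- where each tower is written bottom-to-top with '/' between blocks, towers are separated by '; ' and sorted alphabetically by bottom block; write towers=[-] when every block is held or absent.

step 1 (stack(E, D)) [no-op]: towers=[A/E; B; C/D] holding=-
step 2 (unstack(D, C)): towers=[A/E; B; C] holding=D
step 3 (stack(D, E)): towers=[A/E/D; B; C] holding=-
step 4 (pickup(C)): towers=[A/E/D; B] holding=C
step 5 (stack(C, D)): towers=[A/E/D/C; B] holding=-

towers=[A/E/D/C; B] holding=-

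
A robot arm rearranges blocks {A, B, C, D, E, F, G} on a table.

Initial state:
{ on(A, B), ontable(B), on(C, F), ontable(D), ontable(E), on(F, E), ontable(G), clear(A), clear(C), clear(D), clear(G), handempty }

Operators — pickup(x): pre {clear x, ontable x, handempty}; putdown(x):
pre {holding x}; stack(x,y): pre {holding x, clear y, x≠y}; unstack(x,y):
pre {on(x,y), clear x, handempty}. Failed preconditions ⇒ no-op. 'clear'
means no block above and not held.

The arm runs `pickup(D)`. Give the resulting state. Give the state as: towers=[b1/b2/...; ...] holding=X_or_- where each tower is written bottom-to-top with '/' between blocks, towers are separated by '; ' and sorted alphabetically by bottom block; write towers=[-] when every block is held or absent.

before: towers=[B/A; D; E/F/C; G] holding=-
pre[pickup(D)]: clear(D) ok, ontable(D) ok, handempty ok
all met → apply pickup(D)
after:  towers=[B/A; E/F/C; G] holding=D

towers=[B/A; E/F/C; G] holding=D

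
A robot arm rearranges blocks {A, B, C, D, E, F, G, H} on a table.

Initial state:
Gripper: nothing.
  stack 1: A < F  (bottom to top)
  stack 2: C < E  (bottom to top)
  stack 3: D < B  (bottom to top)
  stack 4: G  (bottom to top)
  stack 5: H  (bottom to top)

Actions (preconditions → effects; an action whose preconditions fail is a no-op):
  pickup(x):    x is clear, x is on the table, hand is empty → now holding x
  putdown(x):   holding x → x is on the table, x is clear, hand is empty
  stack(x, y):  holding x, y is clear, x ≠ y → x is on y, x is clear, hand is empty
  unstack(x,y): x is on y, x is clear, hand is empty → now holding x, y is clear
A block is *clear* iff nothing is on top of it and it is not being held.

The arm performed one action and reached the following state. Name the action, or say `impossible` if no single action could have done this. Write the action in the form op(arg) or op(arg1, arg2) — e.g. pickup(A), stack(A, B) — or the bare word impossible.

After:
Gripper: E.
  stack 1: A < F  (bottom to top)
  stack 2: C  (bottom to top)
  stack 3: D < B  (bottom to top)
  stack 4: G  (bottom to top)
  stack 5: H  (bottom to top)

target: towers=[A/F; C; D/B; G; H] holding=E
         pickup(G) → towers=[A/F; C/E; D/B; H] holding=G
     unstack(E, C) → towers=[A/F; C; D/B; G; H] holding=E  ← match
         pickup(H) → towers=[A/F; C/E; D/B; G] holding=H
     unstack(B, D) → towers=[A/F; C/E; D; G; H] holding=B
     unstack(F, A) → towers=[A; C/E; D/B; G; H] holding=F

unstack(E, C)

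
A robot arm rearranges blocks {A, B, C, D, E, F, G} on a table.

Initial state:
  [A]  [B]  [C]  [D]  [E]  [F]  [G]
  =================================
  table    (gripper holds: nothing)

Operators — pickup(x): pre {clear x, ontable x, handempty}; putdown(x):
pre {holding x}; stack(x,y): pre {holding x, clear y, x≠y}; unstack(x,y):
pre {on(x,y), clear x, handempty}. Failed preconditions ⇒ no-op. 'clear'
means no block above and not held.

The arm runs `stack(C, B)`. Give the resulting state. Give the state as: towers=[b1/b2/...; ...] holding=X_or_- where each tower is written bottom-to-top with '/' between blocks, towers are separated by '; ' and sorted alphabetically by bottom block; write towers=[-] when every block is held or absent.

before: towers=[A; B; C; D; E; F; G] holding=-
pre[stack(C, B)]: holding(C) no, clear(B) yes, C≠B yes
holding(C) unmet → stack(C, B) is a no-op
after:  towers=[A; B; C; D; E; F; G] holding=-

towers=[A; B; C; D; E; F; G] holding=-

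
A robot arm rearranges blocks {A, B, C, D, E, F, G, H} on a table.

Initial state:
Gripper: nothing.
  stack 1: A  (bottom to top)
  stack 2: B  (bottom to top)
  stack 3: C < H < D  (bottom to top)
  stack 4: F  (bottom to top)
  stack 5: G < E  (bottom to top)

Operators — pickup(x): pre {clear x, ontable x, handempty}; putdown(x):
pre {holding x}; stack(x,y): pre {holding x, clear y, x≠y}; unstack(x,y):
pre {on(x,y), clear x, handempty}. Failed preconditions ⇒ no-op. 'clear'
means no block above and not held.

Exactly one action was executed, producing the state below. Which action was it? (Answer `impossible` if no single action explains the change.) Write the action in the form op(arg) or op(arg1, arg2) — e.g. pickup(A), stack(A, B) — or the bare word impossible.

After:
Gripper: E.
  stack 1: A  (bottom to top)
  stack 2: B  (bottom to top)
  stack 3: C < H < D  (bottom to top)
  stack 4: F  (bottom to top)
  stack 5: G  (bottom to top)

unstack(E, G)

target: towers=[A; B; C/H/D; F; G] holding=E
         pickup(A) → towers=[B; C/H/D; F; G/E] holding=A
     unstack(E, G) → towers=[A; B; C/H/D; F; G] holding=E  ← match
         pickup(B) → towers=[A; C/H/D; F; G/E] holding=B
         pickup(F) → towers=[A; B; C/H/D; G/E] holding=F
     unstack(D, H) → towers=[A; B; C/H; F; G/E] holding=D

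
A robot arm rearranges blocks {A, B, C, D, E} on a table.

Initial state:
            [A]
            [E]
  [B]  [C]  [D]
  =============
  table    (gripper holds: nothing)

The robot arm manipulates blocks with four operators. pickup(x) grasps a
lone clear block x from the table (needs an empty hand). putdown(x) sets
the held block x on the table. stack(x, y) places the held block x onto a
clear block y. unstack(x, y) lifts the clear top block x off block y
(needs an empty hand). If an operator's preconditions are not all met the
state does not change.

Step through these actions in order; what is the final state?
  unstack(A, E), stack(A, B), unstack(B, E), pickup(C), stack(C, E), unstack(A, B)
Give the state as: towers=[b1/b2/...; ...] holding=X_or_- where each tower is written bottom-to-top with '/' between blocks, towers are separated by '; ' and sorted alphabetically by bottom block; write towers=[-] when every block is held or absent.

step 1 (unstack(A, E)): towers=[B; C; D/E] holding=A
step 2 (stack(A, B)): towers=[B/A; C; D/E] holding=-
step 3 (unstack(B, E)) [no-op]: towers=[B/A; C; D/E] holding=-
step 4 (pickup(C)): towers=[B/A; D/E] holding=C
step 5 (stack(C, E)): towers=[B/A; D/E/C] holding=-
step 6 (unstack(A, B)): towers=[B; D/E/C] holding=A

towers=[B; D/E/C] holding=A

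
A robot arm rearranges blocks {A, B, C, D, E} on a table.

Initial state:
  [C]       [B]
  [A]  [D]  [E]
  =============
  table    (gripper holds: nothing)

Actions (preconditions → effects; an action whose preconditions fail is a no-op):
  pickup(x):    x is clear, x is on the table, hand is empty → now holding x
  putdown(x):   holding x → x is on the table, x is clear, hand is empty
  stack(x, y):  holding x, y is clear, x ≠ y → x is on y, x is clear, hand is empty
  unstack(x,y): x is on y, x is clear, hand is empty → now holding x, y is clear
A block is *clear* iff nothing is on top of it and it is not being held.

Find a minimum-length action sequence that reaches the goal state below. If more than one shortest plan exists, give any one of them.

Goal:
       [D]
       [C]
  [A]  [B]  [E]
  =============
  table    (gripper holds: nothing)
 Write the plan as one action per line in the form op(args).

unstack(B, E)
putdown(B)
unstack(C, A)
stack(C, B)
pickup(D)
stack(D, C)

step 1 (unstack(B, E)): towers=[A/C; D; E] holding=B
step 2 (putdown(B)): towers=[A/C; B; D; E] holding=-
step 3 (unstack(C, A)): towers=[A; B; D; E] holding=C
step 4 (stack(C, B)): towers=[A; B/C; D; E] holding=-
step 5 (pickup(D)): towers=[A; B/C; E] holding=D
step 6 (stack(D, C)): towers=[A; B/C/D; E] holding=-
goal check: towers=[A; B/C/D; E] holding=- — reached (length 6, optimal by BFS)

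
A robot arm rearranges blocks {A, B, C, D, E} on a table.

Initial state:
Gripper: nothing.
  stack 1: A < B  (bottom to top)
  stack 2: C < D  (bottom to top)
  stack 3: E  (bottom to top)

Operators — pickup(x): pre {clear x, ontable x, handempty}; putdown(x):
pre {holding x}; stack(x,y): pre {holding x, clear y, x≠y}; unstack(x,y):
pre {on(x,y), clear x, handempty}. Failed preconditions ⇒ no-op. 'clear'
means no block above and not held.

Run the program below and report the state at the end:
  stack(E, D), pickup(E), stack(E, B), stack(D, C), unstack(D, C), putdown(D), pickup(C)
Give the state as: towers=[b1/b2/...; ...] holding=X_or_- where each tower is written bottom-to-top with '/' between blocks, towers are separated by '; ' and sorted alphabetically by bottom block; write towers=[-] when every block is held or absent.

step 1 (stack(E, D)) [no-op]: towers=[A/B; C/D; E] holding=-
step 2 (pickup(E)): towers=[A/B; C/D] holding=E
step 3 (stack(E, B)): towers=[A/B/E; C/D] holding=-
step 4 (stack(D, C)) [no-op]: towers=[A/B/E; C/D] holding=-
step 5 (unstack(D, C)): towers=[A/B/E; C] holding=D
step 6 (putdown(D)): towers=[A/B/E; C; D] holding=-
step 7 (pickup(C)): towers=[A/B/E; D] holding=C

towers=[A/B/E; D] holding=C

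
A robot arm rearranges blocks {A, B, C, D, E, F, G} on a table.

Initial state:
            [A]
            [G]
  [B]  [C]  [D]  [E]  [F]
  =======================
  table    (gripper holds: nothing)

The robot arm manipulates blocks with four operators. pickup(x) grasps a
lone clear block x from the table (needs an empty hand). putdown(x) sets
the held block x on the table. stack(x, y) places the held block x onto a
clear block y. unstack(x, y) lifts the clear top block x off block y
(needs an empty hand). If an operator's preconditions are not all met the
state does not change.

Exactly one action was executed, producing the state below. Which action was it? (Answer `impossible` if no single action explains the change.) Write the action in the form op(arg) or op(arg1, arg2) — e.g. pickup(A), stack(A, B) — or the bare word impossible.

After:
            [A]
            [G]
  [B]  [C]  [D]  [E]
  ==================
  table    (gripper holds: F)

pickup(F)

target: towers=[B; C; D/G/A; E] holding=F
         pickup(B) → towers=[C; D/G/A; E; F] holding=B
         pickup(F) → towers=[B; C; D/G/A; E] holding=F  ← match
     unstack(A, G) → towers=[B; C; D/G; E; F] holding=A
         pickup(E) → towers=[B; C; D/G/A; F] holding=E
         pickup(C) → towers=[B; D/G/A; E; F] holding=C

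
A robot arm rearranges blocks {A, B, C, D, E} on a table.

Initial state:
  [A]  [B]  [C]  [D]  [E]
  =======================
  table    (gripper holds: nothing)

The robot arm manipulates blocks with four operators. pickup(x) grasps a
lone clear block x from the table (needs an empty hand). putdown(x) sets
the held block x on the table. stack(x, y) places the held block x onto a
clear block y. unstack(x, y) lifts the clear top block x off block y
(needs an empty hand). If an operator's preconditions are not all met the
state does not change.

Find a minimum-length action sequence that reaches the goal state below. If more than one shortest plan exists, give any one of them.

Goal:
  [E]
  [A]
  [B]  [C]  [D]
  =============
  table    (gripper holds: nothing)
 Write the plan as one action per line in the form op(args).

pickup(A)
stack(A, B)
pickup(E)
stack(E, A)

step 1 (pickup(A)): towers=[B; C; D; E] holding=A
step 2 (stack(A, B)): towers=[B/A; C; D; E] holding=-
step 3 (pickup(E)): towers=[B/A; C; D] holding=E
step 4 (stack(E, A)): towers=[B/A/E; C; D] holding=-
goal check: towers=[B/A/E; C; D] holding=- — reached (length 4, optimal by BFS)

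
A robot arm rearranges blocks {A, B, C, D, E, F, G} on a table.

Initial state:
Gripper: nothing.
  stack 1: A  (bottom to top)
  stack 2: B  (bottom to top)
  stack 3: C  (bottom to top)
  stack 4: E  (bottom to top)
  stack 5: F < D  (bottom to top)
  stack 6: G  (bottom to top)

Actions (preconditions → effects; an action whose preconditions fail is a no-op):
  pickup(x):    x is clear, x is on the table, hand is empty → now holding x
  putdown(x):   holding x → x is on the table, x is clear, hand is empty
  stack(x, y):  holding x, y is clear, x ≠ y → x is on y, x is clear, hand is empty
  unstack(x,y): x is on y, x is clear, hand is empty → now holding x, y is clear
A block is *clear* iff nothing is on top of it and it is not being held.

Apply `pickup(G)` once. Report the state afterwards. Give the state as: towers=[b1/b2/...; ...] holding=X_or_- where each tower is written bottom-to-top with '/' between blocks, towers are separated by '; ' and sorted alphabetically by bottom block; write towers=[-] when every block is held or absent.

before: towers=[A; B; C; E; F/D; G] holding=-
pre[pickup(G)]: clear(G) ok, ontable(G) ok, handempty ok
all met → apply pickup(G)
after:  towers=[A; B; C; E; F/D] holding=G

towers=[A; B; C; E; F/D] holding=G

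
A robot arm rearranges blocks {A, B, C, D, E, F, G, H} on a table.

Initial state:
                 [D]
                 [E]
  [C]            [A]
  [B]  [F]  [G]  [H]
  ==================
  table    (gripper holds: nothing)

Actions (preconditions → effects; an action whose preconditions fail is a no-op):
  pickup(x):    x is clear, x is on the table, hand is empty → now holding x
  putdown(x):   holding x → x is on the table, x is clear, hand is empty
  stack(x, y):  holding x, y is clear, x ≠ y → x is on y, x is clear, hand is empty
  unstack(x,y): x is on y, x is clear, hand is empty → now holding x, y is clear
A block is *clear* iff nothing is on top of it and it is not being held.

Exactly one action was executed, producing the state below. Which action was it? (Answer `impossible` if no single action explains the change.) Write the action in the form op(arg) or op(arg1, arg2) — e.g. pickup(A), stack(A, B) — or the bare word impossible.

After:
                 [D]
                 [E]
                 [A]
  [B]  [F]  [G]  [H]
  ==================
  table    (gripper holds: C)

target: towers=[B; F; G; H/A/E/D] holding=C
         pickup(G) → towers=[B/C; F; H/A/E/D] holding=G
         pickup(F) → towers=[B/C; G; H/A/E/D] holding=F
     unstack(D, E) → towers=[B/C; F; G; H/A/E] holding=D
     unstack(C, B) → towers=[B; F; G; H/A/E/D] holding=C  ← match

unstack(C, B)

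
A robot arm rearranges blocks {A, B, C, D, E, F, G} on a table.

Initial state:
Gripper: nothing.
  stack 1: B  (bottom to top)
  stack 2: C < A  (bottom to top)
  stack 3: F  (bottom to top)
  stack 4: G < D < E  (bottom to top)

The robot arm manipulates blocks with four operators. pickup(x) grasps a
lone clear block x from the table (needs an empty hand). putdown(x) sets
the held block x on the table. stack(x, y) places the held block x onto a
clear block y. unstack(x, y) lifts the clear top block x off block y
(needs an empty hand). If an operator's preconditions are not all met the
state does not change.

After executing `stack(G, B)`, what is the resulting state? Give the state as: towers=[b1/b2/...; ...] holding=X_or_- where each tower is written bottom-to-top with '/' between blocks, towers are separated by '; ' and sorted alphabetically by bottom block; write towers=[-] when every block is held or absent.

towers=[B; C/A; F; G/D/E] holding=-

before: towers=[B; C/A; F; G/D/E] holding=-
pre[stack(G, B)]: holding(G) ✗, clear(B) ✓, G≠B ✓
holding(G) unmet → stack(G, B) is a no-op
after:  towers=[B; C/A; F; G/D/E] holding=-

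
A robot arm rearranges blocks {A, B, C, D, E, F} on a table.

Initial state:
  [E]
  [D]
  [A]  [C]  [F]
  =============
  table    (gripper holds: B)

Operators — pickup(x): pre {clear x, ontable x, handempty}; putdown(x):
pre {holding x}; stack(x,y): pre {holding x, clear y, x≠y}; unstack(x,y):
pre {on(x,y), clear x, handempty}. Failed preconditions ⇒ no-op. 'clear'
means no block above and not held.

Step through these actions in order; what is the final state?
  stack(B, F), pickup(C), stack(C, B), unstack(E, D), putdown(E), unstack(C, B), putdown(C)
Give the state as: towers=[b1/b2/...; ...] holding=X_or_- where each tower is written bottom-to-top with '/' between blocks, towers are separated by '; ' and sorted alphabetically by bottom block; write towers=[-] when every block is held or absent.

step 1 (stack(B, F)): towers=[A/D/E; C; F/B] holding=-
step 2 (pickup(C)): towers=[A/D/E; F/B] holding=C
step 3 (stack(C, B)): towers=[A/D/E; F/B/C] holding=-
step 4 (unstack(E, D)): towers=[A/D; F/B/C] holding=E
step 5 (putdown(E)): towers=[A/D; E; F/B/C] holding=-
step 6 (unstack(C, B)): towers=[A/D; E; F/B] holding=C
step 7 (putdown(C)): towers=[A/D; C; E; F/B] holding=-

towers=[A/D; C; E; F/B] holding=-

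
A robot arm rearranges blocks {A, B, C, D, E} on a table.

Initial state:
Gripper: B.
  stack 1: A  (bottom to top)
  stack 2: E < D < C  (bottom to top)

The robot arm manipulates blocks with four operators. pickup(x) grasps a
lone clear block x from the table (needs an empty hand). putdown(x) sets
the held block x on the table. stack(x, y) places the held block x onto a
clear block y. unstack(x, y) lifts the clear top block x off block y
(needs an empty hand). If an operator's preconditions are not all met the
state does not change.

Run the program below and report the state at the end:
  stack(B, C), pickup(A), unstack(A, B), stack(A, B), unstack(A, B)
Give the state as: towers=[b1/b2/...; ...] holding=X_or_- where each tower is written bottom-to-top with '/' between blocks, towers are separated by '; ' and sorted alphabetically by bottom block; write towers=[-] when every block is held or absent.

towers=[E/D/C/B] holding=A

step 1 (stack(B, C)): towers=[A; E/D/C/B] holding=-
step 2 (pickup(A)): towers=[E/D/C/B] holding=A
step 3 (unstack(A, B)) [no-op]: towers=[E/D/C/B] holding=A
step 4 (stack(A, B)): towers=[E/D/C/B/A] holding=-
step 5 (unstack(A, B)): towers=[E/D/C/B] holding=A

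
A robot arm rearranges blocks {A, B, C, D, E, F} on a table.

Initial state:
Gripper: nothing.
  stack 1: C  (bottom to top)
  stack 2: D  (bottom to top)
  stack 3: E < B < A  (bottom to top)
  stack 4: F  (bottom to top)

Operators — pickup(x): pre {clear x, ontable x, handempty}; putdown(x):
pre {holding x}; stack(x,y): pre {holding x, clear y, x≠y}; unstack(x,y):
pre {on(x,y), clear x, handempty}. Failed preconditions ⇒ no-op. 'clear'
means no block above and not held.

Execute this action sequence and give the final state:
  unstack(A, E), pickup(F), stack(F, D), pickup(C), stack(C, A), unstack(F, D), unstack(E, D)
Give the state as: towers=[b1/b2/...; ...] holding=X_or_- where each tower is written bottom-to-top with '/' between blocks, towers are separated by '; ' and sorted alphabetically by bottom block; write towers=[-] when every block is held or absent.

towers=[D; E/B/A/C] holding=F

step 1 (unstack(A, E)) [no-op]: towers=[C; D; E/B/A; F] holding=-
step 2 (pickup(F)): towers=[C; D; E/B/A] holding=F
step 3 (stack(F, D)): towers=[C; D/F; E/B/A] holding=-
step 4 (pickup(C)): towers=[D/F; E/B/A] holding=C
step 5 (stack(C, A)): towers=[D/F; E/B/A/C] holding=-
step 6 (unstack(F, D)): towers=[D; E/B/A/C] holding=F
step 7 (unstack(E, D)) [no-op]: towers=[D; E/B/A/C] holding=F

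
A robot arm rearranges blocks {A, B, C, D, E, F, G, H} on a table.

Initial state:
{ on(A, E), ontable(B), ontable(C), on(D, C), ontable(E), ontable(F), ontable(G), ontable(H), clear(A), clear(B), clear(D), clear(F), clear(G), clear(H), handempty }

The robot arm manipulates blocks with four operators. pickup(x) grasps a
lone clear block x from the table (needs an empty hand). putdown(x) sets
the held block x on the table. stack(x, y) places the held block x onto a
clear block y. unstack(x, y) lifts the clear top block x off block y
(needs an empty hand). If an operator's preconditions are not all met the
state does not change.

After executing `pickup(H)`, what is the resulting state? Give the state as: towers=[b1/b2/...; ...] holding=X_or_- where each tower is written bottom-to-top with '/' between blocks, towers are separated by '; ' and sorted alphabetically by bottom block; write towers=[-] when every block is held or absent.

towers=[B; C/D; E/A; F; G] holding=H

before: towers=[B; C/D; E/A; F; G; H] holding=-
pre[pickup(H)]: clear(H) yes, ontable(H) yes, handempty yes
all met → apply pickup(H)
after:  towers=[B; C/D; E/A; F; G] holding=H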